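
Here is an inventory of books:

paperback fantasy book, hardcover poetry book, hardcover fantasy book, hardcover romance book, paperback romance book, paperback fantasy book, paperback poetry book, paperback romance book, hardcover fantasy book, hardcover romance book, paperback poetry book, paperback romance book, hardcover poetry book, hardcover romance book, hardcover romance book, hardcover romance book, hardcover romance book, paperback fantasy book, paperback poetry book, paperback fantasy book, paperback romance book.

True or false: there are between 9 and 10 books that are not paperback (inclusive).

True

There are 10 books that are not paperback.
The claim requires 9 ≤ 10 ≤ 10, which holds.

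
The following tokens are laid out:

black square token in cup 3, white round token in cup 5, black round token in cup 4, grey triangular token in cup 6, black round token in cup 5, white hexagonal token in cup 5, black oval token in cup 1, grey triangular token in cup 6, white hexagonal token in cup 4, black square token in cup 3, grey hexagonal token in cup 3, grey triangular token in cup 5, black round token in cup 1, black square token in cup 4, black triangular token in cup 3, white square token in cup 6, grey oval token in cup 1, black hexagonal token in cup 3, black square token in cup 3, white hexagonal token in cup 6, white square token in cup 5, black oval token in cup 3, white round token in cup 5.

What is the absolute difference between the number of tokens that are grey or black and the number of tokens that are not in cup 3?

tokens that are grey or black: 16. tokens that are not in cup 3: 16.
|16 − 16| = 16 − 16 = 0.

0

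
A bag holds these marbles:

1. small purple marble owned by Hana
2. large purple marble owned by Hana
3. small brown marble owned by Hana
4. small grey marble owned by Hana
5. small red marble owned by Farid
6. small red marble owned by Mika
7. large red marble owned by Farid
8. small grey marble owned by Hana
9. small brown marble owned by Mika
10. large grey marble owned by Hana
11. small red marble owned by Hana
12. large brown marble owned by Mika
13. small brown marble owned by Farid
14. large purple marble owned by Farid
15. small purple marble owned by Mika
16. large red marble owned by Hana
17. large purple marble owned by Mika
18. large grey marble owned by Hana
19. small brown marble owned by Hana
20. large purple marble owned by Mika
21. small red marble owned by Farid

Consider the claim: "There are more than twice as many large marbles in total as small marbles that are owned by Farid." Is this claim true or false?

True

There are 9 large marbles.
Count of small marbles owned by Farid: 3.
The claim requires 9 > 2 × 3 = 6, which holds.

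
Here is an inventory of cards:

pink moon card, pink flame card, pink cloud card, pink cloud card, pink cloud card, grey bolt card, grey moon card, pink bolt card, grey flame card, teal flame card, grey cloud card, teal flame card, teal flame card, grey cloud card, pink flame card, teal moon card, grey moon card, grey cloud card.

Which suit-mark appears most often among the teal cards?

Counts by suit-mark (restricted to teal cards): flame 3, moon 1.
The maximum is 3, held uniquely by flame.

flame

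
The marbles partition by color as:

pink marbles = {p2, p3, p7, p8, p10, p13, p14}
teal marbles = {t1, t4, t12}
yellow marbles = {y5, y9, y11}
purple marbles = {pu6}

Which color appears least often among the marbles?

Counts by color: pink 7, teal 3, yellow 3, purple 1.
The minimum is 1, held uniquely by purple.

purple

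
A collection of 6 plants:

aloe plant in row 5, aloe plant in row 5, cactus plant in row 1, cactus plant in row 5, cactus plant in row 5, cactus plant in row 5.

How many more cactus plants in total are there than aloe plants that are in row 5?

2

cactus plants: 4.
aloe plants in row 5: 2.
4 − 2 = 2.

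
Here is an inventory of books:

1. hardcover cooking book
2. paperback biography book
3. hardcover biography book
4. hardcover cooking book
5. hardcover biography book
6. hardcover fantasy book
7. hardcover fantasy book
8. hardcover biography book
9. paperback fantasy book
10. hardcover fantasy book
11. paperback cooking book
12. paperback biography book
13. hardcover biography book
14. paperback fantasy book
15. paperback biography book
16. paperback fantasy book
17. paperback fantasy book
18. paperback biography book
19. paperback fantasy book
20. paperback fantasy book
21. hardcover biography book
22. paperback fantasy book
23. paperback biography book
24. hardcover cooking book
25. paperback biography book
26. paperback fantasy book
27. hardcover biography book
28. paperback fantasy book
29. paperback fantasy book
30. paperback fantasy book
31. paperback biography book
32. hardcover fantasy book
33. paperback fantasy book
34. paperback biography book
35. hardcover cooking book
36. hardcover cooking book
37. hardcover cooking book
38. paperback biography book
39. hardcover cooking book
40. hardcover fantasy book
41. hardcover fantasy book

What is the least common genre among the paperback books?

Counts by genre (restricted to paperback books): fantasy 12, biography 9, cooking 1.
The minimum is 1, held uniquely by cooking.

cooking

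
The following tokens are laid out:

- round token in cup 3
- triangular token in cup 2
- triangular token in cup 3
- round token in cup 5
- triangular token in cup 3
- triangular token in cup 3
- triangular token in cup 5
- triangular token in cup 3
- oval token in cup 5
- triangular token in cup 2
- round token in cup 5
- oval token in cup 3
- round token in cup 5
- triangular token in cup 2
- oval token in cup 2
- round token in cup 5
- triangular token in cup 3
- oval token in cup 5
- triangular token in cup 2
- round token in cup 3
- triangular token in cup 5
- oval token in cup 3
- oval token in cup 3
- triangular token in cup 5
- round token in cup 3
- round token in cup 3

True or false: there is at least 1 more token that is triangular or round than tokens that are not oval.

False

tokens that are triangular or round: 20.
tokens that are not oval: 20.
The claim requires 20 − 20 = 0 ≥ 1, which does not hold.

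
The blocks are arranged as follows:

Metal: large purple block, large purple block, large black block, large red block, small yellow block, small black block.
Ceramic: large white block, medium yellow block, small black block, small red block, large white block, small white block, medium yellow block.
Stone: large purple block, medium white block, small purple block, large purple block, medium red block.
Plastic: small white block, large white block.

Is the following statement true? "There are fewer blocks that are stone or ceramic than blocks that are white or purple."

False

There are 12 blocks that are stone or ceramic.
There are 11 blocks that are white or purple.
The claim requires 12 < 11, which does not hold.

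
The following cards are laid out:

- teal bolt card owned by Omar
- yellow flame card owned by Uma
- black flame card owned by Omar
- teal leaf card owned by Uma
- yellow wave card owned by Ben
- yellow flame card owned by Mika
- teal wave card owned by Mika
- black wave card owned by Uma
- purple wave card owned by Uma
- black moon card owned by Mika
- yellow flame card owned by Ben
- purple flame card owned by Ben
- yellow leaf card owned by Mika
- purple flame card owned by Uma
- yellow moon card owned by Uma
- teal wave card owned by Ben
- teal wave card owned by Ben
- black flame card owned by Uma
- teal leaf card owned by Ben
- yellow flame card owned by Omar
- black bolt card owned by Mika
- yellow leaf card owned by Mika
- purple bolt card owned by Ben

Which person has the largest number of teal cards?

Counts by player (restricted to teal cards): Ben→3, Uma→1, Omar→1, Mika→1.
The maximum is 3, held uniquely by Ben.

Ben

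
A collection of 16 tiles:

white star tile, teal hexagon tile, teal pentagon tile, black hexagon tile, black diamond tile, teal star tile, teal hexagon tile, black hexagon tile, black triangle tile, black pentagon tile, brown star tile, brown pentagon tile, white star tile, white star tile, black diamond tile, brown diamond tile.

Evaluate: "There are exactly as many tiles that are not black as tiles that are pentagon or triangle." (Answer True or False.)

tiles that are not black: 10.
tiles that are pentagon or triangle: 4.
The claim requires 10 = 4, which does not hold.

False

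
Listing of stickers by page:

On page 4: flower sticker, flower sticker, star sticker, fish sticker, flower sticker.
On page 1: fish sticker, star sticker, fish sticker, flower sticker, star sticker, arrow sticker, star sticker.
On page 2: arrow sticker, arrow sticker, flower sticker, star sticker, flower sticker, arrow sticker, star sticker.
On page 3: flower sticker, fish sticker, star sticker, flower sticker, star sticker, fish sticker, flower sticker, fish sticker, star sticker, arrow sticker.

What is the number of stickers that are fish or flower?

15

fish: 6; flower: 9; together 6 + 9 = 15.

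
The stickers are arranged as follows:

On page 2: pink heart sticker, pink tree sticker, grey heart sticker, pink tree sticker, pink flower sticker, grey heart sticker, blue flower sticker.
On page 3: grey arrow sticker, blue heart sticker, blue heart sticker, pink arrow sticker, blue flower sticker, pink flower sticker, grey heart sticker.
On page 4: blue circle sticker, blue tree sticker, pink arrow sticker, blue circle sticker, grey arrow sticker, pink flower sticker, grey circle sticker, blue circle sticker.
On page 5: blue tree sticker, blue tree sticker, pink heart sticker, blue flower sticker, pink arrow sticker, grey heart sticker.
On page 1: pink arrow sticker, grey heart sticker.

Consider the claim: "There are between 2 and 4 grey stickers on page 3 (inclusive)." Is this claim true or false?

True

|grey stickers on page 3| = 2.
The claim requires 2 ≤ 2 ≤ 4, which holds.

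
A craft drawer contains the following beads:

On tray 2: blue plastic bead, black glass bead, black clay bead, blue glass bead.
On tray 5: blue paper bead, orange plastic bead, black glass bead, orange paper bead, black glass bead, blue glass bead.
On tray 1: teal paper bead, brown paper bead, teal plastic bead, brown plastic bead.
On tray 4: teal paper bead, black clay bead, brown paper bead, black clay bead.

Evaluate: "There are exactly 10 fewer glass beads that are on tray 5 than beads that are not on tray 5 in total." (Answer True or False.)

False

glass beads on tray 5: 3.
beads that are not on tray 5: 12.
The claim requires 12 − 3 (= 9) to equal 10, which does not hold.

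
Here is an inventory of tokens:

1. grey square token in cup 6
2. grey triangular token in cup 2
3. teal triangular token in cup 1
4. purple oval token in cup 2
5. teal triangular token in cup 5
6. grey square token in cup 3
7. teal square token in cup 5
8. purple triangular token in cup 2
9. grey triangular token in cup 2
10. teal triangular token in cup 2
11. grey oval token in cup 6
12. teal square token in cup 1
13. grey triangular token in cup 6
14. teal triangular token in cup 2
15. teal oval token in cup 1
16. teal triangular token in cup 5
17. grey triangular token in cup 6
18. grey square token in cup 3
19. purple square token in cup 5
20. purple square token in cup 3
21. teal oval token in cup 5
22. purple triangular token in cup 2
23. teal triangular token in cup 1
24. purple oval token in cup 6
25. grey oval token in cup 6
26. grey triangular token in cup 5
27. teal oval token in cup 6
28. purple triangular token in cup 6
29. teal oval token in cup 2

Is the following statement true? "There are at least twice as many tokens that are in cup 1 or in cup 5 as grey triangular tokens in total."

True

tokens in cup 1 or in cup 5: 10.
grey triangular tokens: 5.
The claim requires 10 ≥ 2 × 5 = 10, which holds.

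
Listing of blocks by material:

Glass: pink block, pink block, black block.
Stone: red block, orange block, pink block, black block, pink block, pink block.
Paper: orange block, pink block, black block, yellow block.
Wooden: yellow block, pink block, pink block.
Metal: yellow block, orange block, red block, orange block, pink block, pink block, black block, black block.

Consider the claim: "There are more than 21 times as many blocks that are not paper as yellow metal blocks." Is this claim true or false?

blocks that are not paper: 20.
yellow metal blocks: 1.
The claim requires 20 > 21 × 1 = 21, which does not hold.

False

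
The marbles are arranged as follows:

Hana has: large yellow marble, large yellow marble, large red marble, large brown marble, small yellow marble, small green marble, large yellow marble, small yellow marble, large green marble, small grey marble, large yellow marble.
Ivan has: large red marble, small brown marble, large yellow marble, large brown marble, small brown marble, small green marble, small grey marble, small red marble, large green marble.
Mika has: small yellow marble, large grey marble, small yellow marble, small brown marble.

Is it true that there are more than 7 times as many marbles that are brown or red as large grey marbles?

marbles that are brown or red: 8.
large grey marbles: 1.
The claim requires 8 > 7 × 1 = 7, which holds.

True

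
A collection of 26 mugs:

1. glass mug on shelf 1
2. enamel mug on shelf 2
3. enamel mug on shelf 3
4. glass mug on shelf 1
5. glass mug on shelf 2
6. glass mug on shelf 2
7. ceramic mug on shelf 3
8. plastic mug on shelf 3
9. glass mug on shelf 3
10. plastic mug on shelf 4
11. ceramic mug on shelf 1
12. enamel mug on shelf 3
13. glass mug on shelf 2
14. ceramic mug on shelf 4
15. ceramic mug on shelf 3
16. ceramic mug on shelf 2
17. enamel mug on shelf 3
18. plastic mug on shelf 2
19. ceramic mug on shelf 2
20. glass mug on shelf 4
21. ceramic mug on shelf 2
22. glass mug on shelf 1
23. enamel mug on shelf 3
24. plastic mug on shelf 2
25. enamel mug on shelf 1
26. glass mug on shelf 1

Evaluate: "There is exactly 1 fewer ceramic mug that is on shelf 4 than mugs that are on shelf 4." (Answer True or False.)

There is 1 ceramic mug on shelf 4.
There are 3 mugs on shelf 4.
The claim requires 3 − 1 (= 2) to equal 1, which does not hold.

False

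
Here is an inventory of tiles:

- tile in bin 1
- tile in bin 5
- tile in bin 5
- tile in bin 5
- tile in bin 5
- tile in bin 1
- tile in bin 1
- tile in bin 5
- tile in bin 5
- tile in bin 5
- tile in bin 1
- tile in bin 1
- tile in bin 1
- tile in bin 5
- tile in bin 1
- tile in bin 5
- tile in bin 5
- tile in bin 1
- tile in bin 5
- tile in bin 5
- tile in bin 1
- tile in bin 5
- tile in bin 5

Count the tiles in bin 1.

9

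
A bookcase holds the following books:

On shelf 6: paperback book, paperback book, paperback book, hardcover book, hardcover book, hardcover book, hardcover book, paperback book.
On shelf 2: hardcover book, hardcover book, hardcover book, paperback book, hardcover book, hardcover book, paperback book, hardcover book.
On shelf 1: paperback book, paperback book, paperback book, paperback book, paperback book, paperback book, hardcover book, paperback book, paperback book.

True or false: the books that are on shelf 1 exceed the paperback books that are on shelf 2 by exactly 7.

books on shelf 1: 9.
paperback books on shelf 2: 2.
The claim requires 9 − 2 (= 7) to equal 7, which holds.

True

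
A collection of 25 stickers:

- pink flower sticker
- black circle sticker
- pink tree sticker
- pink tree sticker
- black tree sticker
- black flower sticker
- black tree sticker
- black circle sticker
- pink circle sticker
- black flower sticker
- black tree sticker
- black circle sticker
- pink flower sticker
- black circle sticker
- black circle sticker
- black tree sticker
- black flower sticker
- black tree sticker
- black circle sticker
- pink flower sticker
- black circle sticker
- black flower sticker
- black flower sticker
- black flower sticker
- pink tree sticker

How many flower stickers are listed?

9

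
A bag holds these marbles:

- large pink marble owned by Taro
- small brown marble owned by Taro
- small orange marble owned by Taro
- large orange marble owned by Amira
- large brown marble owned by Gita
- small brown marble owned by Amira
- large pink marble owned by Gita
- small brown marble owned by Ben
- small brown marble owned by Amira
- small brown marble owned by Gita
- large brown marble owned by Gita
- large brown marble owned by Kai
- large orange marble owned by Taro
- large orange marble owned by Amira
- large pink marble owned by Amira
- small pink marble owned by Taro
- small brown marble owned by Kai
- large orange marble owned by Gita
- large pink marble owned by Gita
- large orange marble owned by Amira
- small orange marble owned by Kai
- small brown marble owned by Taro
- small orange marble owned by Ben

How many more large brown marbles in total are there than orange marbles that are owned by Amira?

large brown marbles: 3.
orange marbles owned by Amira: 3.
3 − 3 = 0.

0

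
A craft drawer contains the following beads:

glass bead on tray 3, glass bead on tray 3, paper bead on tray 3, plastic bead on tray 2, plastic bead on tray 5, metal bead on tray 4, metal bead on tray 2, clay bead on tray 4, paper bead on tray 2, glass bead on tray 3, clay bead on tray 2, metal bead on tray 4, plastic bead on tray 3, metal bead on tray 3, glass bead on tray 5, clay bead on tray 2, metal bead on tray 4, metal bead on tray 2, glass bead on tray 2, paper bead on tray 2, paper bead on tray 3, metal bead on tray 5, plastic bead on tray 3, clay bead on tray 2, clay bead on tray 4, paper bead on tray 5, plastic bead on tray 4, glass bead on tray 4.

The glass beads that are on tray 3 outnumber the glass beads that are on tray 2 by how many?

glass beads on tray 3: 3.
glass beads on tray 2: 1.
3 − 1 = 2.

2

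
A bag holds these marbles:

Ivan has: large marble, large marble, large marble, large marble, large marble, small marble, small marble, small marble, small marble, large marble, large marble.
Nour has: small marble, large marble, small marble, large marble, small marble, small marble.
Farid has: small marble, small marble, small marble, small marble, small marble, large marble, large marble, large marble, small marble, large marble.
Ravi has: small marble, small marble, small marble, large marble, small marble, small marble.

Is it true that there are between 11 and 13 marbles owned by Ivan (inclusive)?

True

Count of marbles owned by Ivan: 11.
The claim requires 11 ≤ 11 ≤ 13, which holds.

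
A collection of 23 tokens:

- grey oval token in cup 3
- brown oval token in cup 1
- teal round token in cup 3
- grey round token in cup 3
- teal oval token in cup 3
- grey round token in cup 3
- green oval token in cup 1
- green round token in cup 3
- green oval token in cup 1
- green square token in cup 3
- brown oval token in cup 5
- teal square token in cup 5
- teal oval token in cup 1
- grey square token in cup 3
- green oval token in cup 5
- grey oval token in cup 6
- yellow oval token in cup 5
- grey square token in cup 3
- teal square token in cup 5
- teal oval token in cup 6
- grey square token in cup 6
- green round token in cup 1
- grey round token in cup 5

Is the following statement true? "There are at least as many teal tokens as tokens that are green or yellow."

False

There are 6 teal tokens.
There are 7 tokens that are green or yellow.
The claim requires 6 ≥ 7, which does not hold.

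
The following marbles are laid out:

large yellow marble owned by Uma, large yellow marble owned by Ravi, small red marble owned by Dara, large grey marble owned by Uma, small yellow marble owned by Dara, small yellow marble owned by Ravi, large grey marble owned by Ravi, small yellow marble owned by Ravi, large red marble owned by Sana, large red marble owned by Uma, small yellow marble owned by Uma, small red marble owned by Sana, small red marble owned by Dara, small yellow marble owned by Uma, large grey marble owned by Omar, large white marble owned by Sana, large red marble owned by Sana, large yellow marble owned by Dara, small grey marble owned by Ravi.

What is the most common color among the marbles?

Counts by color: yellow 8, red 6, grey 4, white 1.
The maximum is 8, held uniquely by yellow.

yellow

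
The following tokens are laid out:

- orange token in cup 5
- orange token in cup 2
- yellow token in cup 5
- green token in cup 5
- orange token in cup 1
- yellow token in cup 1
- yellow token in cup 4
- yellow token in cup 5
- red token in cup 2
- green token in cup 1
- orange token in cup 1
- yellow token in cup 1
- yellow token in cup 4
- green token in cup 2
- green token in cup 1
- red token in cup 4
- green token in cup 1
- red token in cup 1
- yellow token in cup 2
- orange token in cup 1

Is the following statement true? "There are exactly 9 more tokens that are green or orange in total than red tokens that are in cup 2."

True

tokens that are green or orange: 10.
red tokens in cup 2: 1.
The claim requires 10 − 1 (= 9) to equal 9, which holds.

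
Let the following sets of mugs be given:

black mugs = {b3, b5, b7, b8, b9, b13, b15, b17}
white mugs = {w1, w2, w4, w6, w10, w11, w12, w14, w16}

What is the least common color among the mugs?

black

Counts by color: white 9, black 8.
The minimum is 8, held uniquely by black.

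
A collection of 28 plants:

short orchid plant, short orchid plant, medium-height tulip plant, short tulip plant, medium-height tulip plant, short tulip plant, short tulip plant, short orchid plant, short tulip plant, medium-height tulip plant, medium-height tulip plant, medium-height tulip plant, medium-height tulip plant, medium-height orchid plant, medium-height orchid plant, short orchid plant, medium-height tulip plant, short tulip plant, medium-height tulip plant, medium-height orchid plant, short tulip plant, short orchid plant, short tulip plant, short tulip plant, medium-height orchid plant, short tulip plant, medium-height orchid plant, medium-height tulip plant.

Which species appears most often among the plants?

Counts by species: tulip 18, orchid 10.
The maximum is 18, held uniquely by tulip.

tulip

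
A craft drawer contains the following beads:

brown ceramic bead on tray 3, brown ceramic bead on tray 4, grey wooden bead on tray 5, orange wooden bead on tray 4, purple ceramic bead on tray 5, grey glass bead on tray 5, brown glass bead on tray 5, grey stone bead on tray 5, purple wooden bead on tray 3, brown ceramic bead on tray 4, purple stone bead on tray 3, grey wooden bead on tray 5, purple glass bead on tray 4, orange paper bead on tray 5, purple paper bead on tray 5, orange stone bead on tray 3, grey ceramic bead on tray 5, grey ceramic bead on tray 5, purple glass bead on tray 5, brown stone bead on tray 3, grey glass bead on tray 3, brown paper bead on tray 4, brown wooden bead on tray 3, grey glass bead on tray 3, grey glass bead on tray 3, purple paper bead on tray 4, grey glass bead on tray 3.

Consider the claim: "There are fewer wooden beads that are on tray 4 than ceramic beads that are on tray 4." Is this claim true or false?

True

There is 1 wooden bead on tray 4.
There are 2 ceramic beads on tray 4.
The claim requires 1 < 2, which holds.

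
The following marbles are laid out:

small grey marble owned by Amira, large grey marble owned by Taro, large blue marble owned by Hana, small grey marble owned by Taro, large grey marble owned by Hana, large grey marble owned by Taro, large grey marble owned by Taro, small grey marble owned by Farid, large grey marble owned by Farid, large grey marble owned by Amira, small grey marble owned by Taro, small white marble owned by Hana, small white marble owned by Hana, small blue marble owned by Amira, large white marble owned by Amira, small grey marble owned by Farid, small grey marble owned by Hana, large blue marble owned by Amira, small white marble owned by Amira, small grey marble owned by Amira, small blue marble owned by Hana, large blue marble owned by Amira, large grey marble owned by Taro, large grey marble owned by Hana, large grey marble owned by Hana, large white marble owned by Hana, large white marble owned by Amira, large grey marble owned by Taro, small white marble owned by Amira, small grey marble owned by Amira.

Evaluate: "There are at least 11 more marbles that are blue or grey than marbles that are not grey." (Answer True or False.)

True

There are 23 marbles that are blue or grey.
There are 12 marbles that are not grey.
The claim requires 23 − 12 = 11 ≥ 11, which holds.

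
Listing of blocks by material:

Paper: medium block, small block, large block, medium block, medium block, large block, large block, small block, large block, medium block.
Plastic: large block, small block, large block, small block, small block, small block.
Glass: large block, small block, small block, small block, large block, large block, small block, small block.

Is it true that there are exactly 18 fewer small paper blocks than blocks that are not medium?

True

small paper blocks: 2.
blocks that are not medium: 20.
The claim requires 20 − 2 (= 18) to equal 18, which holds.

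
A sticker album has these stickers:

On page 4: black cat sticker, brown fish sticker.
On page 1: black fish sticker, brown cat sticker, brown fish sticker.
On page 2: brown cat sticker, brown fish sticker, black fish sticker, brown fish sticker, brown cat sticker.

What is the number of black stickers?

3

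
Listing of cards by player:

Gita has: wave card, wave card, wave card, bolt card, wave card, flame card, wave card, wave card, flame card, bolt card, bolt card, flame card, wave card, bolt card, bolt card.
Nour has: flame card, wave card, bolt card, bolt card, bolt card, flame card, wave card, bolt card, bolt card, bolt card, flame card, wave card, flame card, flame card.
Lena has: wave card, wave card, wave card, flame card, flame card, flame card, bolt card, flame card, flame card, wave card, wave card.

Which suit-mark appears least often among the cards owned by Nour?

wave

Counts by suit-mark (restricted to cards owned by Nour): bolt 6, flame 5, wave 3.
The minimum is 3, held uniquely by wave.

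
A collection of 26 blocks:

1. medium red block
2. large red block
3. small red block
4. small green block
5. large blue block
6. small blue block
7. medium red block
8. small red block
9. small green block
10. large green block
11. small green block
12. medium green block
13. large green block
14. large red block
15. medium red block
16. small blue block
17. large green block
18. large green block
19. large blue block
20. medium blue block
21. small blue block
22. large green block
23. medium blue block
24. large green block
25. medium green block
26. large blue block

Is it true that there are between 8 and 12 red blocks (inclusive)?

|red blocks| = 7.
The claim requires 8 ≤ 7 ≤ 12, which does not hold.

False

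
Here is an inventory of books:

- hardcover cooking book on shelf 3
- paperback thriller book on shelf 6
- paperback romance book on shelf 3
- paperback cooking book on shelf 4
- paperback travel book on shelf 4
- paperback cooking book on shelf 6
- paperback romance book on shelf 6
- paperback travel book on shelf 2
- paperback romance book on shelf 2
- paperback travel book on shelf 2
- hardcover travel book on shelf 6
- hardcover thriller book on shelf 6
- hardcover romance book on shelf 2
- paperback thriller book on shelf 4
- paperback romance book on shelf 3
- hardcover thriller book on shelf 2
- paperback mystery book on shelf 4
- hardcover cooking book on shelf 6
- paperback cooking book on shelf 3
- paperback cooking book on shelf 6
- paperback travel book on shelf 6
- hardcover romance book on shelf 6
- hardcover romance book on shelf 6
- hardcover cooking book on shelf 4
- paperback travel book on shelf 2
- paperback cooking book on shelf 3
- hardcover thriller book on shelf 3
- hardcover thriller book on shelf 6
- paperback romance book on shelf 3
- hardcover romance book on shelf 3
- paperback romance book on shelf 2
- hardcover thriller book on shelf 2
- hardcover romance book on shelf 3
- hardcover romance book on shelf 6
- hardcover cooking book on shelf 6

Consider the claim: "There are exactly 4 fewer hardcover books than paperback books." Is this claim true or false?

There are 16 hardcover books.
There are 19 paperback books.
The claim requires 19 − 16 (= 3) to equal 4, which does not hold.

False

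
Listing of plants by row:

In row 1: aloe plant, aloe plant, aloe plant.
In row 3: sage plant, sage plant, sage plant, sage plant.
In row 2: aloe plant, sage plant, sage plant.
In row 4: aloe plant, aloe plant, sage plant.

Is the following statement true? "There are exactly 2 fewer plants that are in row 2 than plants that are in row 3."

False

|plants in row 2| = 3.
|plants in row 3| = 4.
The claim requires 4 − 3 (= 1) to equal 2, which does not hold.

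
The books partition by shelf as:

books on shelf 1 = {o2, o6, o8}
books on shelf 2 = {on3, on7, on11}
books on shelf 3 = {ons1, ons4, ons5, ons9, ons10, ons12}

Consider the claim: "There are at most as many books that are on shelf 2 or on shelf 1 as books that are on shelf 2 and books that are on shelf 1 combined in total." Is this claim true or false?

There are 6 books on shelf 2 or on shelf 1.
books on shelf 2: 3; books on shelf 1: 3; combined: 3 + 3 = 6.
The claim requires 6 ≤ 6, which holds.

True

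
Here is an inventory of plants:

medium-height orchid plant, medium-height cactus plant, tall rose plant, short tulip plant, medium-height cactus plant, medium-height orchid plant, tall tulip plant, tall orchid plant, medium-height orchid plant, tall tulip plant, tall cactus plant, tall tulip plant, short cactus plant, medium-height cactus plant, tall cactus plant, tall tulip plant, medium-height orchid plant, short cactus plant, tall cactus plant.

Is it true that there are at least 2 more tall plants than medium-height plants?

tall plants: 9.
medium-height plants: 7.
The claim requires 9 − 7 = 2 ≥ 2, which holds.

True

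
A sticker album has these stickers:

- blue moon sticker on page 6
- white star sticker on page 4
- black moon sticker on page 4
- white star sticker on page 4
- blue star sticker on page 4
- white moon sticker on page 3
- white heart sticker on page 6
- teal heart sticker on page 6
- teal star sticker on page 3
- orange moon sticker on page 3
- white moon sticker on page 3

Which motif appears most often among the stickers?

moon

Counts by motif: moon 5, star 4, heart 2.
The maximum is 5, held uniquely by moon.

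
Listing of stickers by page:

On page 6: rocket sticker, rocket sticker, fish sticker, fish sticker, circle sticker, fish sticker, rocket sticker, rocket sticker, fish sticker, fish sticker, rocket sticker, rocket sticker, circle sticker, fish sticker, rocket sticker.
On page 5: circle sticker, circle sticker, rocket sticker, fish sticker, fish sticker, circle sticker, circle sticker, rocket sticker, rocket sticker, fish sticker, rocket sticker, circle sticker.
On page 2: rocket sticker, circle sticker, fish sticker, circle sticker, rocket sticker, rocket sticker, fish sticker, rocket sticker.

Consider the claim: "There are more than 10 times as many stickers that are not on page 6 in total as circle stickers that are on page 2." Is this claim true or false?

False

stickers that are not on page 6: 20.
circle stickers on page 2: 2.
The claim requires 20 > 10 × 2 = 20, which does not hold.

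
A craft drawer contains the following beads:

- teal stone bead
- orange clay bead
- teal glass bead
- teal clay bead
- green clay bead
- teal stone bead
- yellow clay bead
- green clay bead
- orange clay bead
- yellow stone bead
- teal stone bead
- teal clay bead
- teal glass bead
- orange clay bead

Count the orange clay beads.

3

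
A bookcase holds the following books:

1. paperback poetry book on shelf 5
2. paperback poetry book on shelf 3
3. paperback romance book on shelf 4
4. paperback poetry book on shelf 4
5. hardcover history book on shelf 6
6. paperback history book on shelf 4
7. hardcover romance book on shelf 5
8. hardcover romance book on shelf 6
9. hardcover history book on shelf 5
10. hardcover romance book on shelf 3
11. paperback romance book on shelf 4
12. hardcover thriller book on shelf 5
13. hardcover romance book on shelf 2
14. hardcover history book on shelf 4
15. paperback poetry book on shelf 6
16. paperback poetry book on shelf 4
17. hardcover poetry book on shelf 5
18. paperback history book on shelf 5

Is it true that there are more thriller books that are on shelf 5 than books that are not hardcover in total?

There is 1 thriller book on shelf 5.
There are 9 books that are not hardcover.
The claim requires 1 > 9, which does not hold.

False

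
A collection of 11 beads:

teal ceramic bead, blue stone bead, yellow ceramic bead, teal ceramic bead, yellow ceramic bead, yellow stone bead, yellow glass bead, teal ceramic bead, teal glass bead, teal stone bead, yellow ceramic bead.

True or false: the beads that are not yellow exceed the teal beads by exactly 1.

True

beads that are not yellow: 6.
teal beads: 5.
The claim requires 6 − 5 (= 1) to equal 1, which holds.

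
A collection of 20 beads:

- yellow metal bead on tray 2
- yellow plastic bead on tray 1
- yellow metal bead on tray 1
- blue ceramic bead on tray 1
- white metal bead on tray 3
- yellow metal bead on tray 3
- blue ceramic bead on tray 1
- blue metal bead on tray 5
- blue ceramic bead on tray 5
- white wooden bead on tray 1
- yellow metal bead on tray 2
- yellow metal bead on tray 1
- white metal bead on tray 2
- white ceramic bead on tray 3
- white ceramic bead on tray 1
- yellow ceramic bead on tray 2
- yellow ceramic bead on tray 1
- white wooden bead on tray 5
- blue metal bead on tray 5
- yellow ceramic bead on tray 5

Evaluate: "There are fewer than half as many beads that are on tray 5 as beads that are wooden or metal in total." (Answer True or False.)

True

beads on tray 5: 5.
beads that are wooden or metal: 11.
The claim requires 2 × 5 = 10 < 11, which holds.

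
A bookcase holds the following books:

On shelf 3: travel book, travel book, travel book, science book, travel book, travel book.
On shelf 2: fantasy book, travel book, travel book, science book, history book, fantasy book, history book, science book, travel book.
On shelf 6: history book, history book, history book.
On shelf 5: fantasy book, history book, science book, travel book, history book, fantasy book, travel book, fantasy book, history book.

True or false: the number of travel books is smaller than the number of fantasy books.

False

travel books: 10.
fantasy books: 5.
The claim requires 10 < 5, which does not hold.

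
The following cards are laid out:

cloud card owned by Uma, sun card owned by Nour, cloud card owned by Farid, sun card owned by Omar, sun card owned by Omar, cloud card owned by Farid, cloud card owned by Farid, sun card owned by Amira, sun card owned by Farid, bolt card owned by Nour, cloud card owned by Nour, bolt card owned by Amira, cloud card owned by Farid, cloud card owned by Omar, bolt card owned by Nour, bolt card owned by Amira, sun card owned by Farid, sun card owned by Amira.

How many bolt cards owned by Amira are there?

2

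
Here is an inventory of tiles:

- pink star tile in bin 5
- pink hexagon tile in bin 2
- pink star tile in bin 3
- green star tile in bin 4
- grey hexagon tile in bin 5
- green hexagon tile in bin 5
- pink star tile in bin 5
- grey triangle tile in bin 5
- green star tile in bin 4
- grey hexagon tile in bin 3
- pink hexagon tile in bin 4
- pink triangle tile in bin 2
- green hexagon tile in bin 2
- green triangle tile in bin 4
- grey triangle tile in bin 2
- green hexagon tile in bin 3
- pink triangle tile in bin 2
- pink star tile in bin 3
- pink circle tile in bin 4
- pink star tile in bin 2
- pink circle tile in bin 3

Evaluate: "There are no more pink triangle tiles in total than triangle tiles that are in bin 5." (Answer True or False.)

False

There are 2 pink triangle tiles.
There is 1 triangle tile in bin 5.
The claim requires 2 ≤ 1, which does not hold.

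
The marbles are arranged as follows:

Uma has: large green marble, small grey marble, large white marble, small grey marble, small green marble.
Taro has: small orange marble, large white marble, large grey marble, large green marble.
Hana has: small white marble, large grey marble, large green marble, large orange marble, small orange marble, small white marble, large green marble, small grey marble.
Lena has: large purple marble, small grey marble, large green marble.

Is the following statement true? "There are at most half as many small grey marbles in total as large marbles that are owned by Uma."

False

|small grey marbles| = 4.
|large marbles owned by Uma| = 2.
The claim requires 2 × 4 = 8 ≤ 2, which does not hold.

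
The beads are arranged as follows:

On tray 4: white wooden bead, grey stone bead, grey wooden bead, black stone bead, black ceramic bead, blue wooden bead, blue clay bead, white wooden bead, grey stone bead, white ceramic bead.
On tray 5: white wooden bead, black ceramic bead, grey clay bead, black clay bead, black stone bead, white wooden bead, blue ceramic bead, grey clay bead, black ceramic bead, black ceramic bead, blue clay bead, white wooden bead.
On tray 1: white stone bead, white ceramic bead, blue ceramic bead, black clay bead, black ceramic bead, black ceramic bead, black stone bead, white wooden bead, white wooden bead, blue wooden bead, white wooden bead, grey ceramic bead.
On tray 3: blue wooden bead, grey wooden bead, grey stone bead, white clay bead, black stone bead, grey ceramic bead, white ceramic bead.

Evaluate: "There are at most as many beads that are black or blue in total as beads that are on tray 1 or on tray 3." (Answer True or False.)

beads that are black or blue: 19.
beads on tray 1 or on tray 3: 19.
The claim requires 19 ≤ 19, which holds.

True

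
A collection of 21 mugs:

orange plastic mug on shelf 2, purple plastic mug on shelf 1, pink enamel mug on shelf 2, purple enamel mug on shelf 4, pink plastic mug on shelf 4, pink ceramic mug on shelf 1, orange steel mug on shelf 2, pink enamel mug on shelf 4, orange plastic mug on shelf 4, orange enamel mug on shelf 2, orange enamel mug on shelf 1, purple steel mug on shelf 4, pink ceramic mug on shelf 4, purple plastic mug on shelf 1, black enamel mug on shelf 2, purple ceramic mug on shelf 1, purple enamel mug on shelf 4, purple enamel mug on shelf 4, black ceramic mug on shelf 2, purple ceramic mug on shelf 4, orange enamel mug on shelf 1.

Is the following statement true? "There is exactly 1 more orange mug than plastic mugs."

orange mugs: 6.
plastic mugs: 5.
The claim requires 6 − 5 (= 1) to equal 1, which holds.

True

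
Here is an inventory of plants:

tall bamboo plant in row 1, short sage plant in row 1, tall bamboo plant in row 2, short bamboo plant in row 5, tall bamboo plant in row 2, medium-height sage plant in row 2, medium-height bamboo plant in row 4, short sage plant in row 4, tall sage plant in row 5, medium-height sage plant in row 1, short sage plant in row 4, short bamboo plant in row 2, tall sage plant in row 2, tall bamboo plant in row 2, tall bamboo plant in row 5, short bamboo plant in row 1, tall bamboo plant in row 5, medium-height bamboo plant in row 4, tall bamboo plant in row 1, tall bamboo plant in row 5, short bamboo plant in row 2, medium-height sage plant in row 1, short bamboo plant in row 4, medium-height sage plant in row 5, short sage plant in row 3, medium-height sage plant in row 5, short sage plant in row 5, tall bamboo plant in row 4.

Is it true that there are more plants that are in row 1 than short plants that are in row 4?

True

|plants in row 1| = 6.
|short plants in row 4| = 3.
The claim requires 6 > 3, which holds.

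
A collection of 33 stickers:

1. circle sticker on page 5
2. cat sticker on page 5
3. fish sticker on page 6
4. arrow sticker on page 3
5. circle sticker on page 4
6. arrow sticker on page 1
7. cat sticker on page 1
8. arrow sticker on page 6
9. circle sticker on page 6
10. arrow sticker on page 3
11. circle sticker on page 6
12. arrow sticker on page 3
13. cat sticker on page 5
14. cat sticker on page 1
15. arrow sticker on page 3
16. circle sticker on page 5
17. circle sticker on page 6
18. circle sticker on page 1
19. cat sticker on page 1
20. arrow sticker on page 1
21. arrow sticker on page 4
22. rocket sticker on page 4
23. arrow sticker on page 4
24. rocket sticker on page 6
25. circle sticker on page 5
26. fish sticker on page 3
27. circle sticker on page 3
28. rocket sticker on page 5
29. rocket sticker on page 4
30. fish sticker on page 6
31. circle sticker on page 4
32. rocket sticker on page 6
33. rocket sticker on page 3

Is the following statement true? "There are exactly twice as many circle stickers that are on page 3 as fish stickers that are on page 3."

False

There is 1 circle sticker on page 3.
There is 1 fish sticker on page 3.
The claim requires 1 = 2 × 1 = 2, which does not hold.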